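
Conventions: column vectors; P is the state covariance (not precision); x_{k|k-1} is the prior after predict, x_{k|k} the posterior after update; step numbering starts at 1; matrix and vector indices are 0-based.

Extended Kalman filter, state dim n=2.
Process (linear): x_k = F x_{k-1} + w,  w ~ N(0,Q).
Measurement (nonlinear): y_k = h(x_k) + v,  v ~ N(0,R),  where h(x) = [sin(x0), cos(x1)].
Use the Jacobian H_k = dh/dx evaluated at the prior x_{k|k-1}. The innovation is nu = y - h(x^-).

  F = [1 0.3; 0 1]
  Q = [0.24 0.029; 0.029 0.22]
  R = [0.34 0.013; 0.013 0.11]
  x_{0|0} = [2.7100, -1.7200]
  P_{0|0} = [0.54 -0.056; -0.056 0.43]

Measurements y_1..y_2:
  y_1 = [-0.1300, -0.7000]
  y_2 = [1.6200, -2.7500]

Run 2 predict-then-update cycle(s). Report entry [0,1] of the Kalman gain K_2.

step 1: x^-=[2.1940, -1.7200]  P^-=[0.7851 0.1020; 0.1020 0.6500]  H_jac=[-0.5836 0.0000; 0.0000 0.9889]  S=[0.6074 -0.0459; -0.0459 0.7456]  K=[-0.7476 0.0893; -0.0331 0.8600]  nu=[-0.9420, -0.5513]  x^+=[2.8490, -2.1630]  P^+=[0.4335 0.0001; 0.0001 0.0952]
step 2: x^-=[2.2001, -2.1630]  P^-=[0.6822 0.0577; 0.0577 0.3152]  H_jac=[-0.5886 0.0000; 0.0000 0.8297]  S=[0.5763 -0.0152; -0.0152 0.3270]  K=[-0.6937 0.1142; -0.0379 0.7981]  nu=[0.8116, -2.1918]  x^+=[1.3869, -3.9430]  P^+=[0.3982 0.0043; 0.0043 0.1052]

K[0,1] = 0.1142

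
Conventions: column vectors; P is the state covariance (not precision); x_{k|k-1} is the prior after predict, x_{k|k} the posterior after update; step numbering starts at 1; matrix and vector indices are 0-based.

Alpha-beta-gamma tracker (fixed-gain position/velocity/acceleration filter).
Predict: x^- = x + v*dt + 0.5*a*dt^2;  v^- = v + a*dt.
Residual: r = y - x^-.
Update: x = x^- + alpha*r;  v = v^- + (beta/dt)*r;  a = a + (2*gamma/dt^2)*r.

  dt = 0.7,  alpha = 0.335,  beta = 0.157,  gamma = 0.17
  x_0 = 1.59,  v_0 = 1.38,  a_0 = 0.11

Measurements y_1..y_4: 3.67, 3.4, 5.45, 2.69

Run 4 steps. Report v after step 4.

step 1: x_pred=2.5829  r=1.0871  x^+=2.9471  v^+=1.7008  a^+=0.8643
step 2: x_pred=4.3494  r=-0.9494  x^+=4.0314  v^+=2.0929  a^+=0.2055
step 3: x_pred=5.5467  r=-0.0967  x^+=5.5143  v^+=2.2150  a^+=0.1384
step 4: x_pred=7.0987  r=-4.4087  x^+=5.6218  v^+=1.3231  a^+=-2.9207

v_post = 1.3231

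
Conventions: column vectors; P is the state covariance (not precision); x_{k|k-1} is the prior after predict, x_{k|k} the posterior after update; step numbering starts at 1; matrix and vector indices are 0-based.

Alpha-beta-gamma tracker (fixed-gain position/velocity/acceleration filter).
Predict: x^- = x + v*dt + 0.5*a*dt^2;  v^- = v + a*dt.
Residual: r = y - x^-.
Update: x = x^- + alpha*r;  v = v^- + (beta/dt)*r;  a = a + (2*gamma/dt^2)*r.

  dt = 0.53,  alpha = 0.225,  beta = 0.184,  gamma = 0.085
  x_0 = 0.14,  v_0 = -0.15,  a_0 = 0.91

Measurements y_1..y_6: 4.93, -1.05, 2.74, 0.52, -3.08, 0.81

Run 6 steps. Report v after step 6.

step 1: x_pred=0.1883  r=4.7417  x^+=1.2552  v^+=1.9785  a^+=3.7797
step 2: x_pred=2.8346  r=-3.8846  x^+=1.9606  v^+=2.6331  a^+=1.4287
step 3: x_pred=3.5568  r=-0.8168  x^+=3.3730  v^+=3.1067  a^+=0.9344
step 4: x_pred=5.1508  r=-4.6308  x^+=4.1089  v^+=1.9943  a^+=-1.8682
step 5: x_pred=4.9034  r=-7.9834  x^+=3.1072  v^+=-1.7675  a^+=-6.6997
step 6: x_pred=1.2294  r=-0.4194  x^+=1.1351  v^+=-5.4639  a^+=-6.9536

v_post = -5.4639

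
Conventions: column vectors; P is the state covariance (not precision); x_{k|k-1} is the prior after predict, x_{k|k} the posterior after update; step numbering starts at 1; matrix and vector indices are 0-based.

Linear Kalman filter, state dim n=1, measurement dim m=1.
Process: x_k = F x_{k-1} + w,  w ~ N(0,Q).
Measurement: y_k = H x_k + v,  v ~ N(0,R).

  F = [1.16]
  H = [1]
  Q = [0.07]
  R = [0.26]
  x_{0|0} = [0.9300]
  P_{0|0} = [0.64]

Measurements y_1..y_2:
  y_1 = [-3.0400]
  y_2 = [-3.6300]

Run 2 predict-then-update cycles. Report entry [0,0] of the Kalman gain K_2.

step 1: x^-=[1.0788]  P^-=[0.9312]  S=[1.1912]  K=[0.7817]  nu=[-4.1188]  x^+=[-2.1410]  P^+=[0.2032]
step 2: x^-=[-2.4835]  P^-=[0.3435]  S=[0.6035]  K=[0.5692]  nu=[-1.1465]  x^+=[-3.1361]  P^+=[0.1480]

K[0,0] = 0.5692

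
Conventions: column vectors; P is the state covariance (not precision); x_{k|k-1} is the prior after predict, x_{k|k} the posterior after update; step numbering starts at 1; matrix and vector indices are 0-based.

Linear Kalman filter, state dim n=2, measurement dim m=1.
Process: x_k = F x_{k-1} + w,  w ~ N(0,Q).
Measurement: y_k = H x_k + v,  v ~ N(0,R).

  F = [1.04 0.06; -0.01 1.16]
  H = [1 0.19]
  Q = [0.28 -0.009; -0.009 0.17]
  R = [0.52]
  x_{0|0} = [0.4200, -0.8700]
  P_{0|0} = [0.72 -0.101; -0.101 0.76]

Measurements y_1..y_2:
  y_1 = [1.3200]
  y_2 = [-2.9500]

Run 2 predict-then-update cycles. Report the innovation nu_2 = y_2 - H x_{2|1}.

innov = [-3.8590]

step 1: x^-=[0.3846, -1.0134]  P^-=[1.0489 -0.0854; -0.0854 1.1951]  S=[1.5796]  K=[0.6538; 0.0897]  nu=[1.1279]  x^+=[1.1220, -0.9122]  P^+=[0.3738 -0.1780; -0.1780 1.1824]
step 2: x^-=[1.1121, -1.0694]  P^-=[0.6663 -0.1452; -0.1452 1.7652]  S=[1.1948]  K=[0.5346; 0.1591]  nu=[-3.8590]  x^+=[-0.9507, -1.6835]  P^+=[0.3249 -0.2469; -0.2469 1.7349]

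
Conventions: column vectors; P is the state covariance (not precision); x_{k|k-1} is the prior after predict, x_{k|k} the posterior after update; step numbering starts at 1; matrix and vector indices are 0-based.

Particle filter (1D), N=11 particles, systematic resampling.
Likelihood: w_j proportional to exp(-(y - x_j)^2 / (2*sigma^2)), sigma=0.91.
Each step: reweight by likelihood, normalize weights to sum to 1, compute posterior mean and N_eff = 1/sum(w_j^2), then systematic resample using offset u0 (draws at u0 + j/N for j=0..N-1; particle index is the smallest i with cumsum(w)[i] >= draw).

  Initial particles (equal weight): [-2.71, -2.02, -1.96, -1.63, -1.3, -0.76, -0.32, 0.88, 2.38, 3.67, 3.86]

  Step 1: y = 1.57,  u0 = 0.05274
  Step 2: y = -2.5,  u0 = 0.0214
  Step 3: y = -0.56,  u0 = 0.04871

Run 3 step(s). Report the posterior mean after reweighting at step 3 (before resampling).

step 1: w=[0.0000, 0.0002, 0.0003, 0.0012, 0.0041, 0.0222, 0.0681, 0.4417, 0.3962, 0.0411, 0.0248]  mean=1.5311  Neff=2.7813  idx=[6, 7, 7, 7, 7, 7, 8, 8, 8, 8, 9]
step 2: w=[0.9182, 0.0163, 0.0163, 0.0163, 0.0163, 0.0163, 0.0000, 0.0000, 0.0000, 0.0000, 0.0000]  mean=-0.2218  Neff=1.1841  idx=[0, 0, 0, 0, 0, 0, 0, 0, 0, 0, 1]
step 3: w=[0.0971, 0.0971, 0.0971, 0.0971, 0.0971, 0.0971, 0.0971, 0.0971, 0.0971, 0.0971, 0.0288]  mean=-0.2855  Neff=10.5088  idx=[0, 1, 2, 3, 4, 5, 6, 7, 7, 8, 9]

post_mean = -0.2855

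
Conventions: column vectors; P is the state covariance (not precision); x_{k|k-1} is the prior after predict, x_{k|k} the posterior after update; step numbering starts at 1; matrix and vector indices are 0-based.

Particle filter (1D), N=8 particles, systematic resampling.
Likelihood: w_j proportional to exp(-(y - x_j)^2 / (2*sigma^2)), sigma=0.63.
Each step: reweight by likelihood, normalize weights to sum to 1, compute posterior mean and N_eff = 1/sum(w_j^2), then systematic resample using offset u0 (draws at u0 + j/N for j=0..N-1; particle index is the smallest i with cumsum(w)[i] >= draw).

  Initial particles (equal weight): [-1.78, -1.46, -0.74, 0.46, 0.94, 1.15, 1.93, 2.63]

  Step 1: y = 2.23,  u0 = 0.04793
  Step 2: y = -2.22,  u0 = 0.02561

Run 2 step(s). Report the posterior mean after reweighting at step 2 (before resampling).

post_mean = 0.9720

step 1: w=[0.0000, 0.0000, 0.0000, 0.0093, 0.0590, 0.1105, 0.4287, 0.3925]  mean=2.0465  Neff=2.8278  idx=[4, 5, 6, 6, 6, 7, 7, 7]
step 2: w=[0.8489, 0.1509, 0.0001, 0.0001, 0.0001, 0.0000, 0.0000, 0.0000]  mean=0.9720  Neff=1.3453  idx=[0, 0, 0, 0, 0, 0, 0, 1]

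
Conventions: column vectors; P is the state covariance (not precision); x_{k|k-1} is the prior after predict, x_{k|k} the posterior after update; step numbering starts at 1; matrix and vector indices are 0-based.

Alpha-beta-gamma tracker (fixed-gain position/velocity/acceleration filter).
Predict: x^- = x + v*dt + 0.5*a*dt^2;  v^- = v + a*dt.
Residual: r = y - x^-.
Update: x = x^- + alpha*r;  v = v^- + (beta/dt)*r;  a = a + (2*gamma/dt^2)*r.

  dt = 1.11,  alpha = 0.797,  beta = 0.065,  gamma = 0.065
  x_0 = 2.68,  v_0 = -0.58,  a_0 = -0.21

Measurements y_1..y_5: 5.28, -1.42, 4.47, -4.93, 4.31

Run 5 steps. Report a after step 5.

step 1: x_pred=1.9068  r=3.3732  x^+=4.5952  v^+=-0.6156  a^+=0.1459
step 2: x_pred=4.0018  r=-5.4218  x^+=-0.3194  v^+=-0.7711  a^+=-0.4262
step 3: x_pred=-1.4378  r=5.9078  x^+=3.2707  v^+=-0.8982  a^+=0.1972
step 4: x_pred=2.3952  r=-7.3252  x^+=-3.4430  v^+=-1.1083  a^+=-0.5757
step 5: x_pred=-5.0278  r=9.3378  x^+=2.4144  v^+=-1.2005  a^+=0.4095

a_post = 0.4095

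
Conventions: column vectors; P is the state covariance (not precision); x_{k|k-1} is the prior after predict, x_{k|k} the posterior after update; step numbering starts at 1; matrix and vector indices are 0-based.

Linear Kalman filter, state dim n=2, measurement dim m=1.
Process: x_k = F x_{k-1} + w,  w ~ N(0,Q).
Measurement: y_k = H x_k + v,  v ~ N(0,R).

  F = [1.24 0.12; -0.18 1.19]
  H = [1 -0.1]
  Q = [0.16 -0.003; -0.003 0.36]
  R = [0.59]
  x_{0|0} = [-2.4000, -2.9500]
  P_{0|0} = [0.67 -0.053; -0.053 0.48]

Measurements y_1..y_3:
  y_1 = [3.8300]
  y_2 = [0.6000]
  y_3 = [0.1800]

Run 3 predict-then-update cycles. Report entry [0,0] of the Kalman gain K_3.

K[0,0] = 0.5542

step 1: x^-=[-3.3300, -3.0785]  P^-=[1.1813 -0.1611; -0.1611 1.0841]  S=[1.8144]  K=[0.6600; -0.1485]  nu=[6.8521]  x^+=[1.1922, -4.0962]  P^+=[0.3911 0.0168; 0.0168 1.0441]
step 2: x^-=[0.9868, -5.0891]  P^-=[0.7813 0.0832; 0.0832 1.8441]  S=[1.3731]  K=[0.5630; -0.0737]  nu=[-0.8957]  x^+=[0.4826, -5.0231]  P^+=[0.3462 0.1402; 0.1402 1.8366]
step 3: x^-=[-0.0044, -6.0643]  P^-=[0.7604 0.3858; 0.3858 2.9120]  S=[1.3024]  K=[0.5542; 0.0727]  nu=[-0.4220]  x^+=[-0.2383, -6.0950]  P^+=[0.3603 0.3334; 0.3334 2.9051]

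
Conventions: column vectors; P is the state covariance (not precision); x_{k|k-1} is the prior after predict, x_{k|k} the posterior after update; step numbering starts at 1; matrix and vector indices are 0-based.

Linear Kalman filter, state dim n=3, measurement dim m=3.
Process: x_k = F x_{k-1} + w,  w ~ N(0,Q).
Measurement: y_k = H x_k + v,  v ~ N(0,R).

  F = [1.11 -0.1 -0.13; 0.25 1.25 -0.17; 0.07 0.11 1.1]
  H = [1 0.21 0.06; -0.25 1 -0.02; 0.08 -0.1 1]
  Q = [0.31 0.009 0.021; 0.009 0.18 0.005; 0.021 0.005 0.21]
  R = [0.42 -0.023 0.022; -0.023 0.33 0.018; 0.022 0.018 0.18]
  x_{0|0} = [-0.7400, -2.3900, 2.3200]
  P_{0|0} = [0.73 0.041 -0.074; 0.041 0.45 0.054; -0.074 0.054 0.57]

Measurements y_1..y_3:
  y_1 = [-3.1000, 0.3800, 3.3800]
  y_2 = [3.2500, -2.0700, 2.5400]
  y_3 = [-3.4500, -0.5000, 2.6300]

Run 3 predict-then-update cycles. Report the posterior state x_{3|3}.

step 1: x^-=[-0.8840, -3.5669, 2.2373]  P^-=[1.2372 0.2323 -0.1004; 0.2323 0.9542 0.0315; -0.1004 0.0315 0.9110]  S=[1.7889 0.0924 0.0418; 0.0924 1.2435 -0.0391; 0.0418 -0.0391 1.0824]  K=[0.7228 -0.1157 -0.0549; 0.2072 0.7040 -0.0244; -0.0445 0.0605 0.8352]  nu=[-1.6012, 3.7706, 0.8567]  x^+=[-2.5247, -1.2650, 3.2522]  P^+=[0.3021 0.0193 -0.0183; 0.0193 0.2326 0.0346; -0.0183 0.0346 0.1554]
step 2: x^-=[-3.0987, -2.7653, 3.2616]  P^-=[0.6890 0.0926 -0.0045; 0.0926 0.5658 0.0575; -0.0045 0.0575 0.4081]  S=[1.1752 0.0141 0.0892; 0.0141 0.8904 0.0079; 0.0892 0.0079 0.5845]  K=[0.6053 -0.0988 -0.0203; 0.1771 0.6056 -0.0210; -0.0258 0.0509 0.6911]  nu=[6.7337, -0.0142, -0.7502]  x^+=[0.9940, -1.5655, 2.5686]  P^+=[0.2533 0.0162 -0.0108; 0.0162 0.2000 0.0297; -0.0108 0.0297 0.1286]
step 3: x^-=[0.9260, -2.1450, 2.7228]  P^-=[0.6266 0.0773 0.0052; 0.0773 0.5105 0.0522; 0.0052 0.0522 0.3750]  S=[1.1048 0.0031 0.0934; 0.0031 0.8391 0.0061; 0.0934 0.0061 0.5533]  K=[0.5833 -0.0968 -0.0113; 0.1700 0.5836 -0.0218; -0.0219 0.0470 0.6723]  nu=[-4.0889, 1.9310, -0.3814]  x^+=[-1.6416, -1.7050, 2.6468]  P^+=[0.2443 0.0153 -0.0090; 0.0153 0.1927 0.0284; -0.0090 0.0284 0.1249]

x_post = [-1.6416, -1.7050, 2.6468]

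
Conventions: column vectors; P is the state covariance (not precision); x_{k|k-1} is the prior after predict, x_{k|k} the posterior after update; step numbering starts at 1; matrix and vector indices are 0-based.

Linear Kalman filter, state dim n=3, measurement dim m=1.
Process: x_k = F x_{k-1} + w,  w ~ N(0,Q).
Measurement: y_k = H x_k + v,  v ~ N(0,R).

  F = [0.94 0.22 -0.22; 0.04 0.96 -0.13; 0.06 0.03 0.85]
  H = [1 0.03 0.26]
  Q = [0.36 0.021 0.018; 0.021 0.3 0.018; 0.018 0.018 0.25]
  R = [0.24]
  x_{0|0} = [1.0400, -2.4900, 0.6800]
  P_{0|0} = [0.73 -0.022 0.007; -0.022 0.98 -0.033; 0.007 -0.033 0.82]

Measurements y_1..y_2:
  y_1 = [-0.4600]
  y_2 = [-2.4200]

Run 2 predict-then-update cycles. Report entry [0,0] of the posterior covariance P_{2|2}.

step 1: x^-=[0.2802, -2.4372, 0.5657]  P^-=[1.0833 0.2658 -0.0891; 0.2658 1.2247 -0.0705; -0.0891 -0.0705 0.8449]  S=[1.3501]  K=[0.7912; 0.2105; 0.0952]  nu=[-0.8142]  x^+=[-0.3639, -2.6086, 0.4882]  P^+=[0.2382 0.0410 -0.1907; 0.0410 1.1648 -0.0976; -0.1907 -0.0976 0.8327]
step 2: x^-=[-1.0234, -2.5823, 0.3149]  P^-=[0.7725 0.3855 -0.2824; 0.3855 1.4175 -0.1217; -0.2824 -0.1217 0.8292]  S=[0.9442]  K=[0.7526; 0.4198; -0.0746]  nu=[-1.4010]  x^+=[-2.0778, -3.1704, 0.4194]  P^+=[0.2376 0.0872 -0.2294; 0.0872 1.2511 -0.0922; -0.2294 -0.0922 0.8240]

P_post[0,0] = 0.2376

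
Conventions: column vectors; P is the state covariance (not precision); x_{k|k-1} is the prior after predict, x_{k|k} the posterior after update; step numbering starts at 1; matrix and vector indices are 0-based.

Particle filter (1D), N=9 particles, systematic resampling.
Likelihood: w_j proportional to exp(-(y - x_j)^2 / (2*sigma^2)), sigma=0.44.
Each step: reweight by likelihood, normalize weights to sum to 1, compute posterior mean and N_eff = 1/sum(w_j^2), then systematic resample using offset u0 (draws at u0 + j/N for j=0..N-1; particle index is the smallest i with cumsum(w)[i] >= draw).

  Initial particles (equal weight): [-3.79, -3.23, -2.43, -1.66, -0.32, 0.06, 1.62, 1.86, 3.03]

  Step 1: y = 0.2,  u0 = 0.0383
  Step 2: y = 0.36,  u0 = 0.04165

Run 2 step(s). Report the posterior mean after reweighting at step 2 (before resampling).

step 1: w=[0.0000, 0.0000, 0.0000, 0.0001, 0.3420, 0.6536, 0.0038, 0.0006, 0.0000]  mean=-0.0632  Neff=1.8377  idx=[4, 4, 4, 5, 5, 5, 5, 5, 5]
step 2: w=[0.0535, 0.0535, 0.0535, 0.1399, 0.1399, 0.1399, 0.1399, 0.1399, 0.1399]  mean=-0.0010  Neff=7.9330  idx=[0, 2, 3, 4, 5, 6, 6, 7, 8]

post_mean = -0.0010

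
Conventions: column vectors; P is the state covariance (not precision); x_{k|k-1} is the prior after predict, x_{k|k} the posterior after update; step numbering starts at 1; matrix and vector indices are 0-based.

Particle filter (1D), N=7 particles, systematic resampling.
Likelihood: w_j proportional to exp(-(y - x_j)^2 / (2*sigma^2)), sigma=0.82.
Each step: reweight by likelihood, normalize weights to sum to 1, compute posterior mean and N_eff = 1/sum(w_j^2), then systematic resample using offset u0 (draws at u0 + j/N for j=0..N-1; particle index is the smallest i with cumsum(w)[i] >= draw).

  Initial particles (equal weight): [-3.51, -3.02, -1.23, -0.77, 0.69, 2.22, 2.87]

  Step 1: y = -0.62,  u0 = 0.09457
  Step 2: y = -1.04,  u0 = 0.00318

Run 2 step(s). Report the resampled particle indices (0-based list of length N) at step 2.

resampled_idx = [0, 0, 1, 2, 3, 4, 5]

step 1: w=[0.0010, 0.0068, 0.3718, 0.4822, 0.1369, 0.0012, 0.0001]  mean=-0.7553  Neff=2.5666  idx=[2, 2, 3, 3, 3, 3, 4]
step 2: w=[0.1666, 0.1666, 0.1621, 0.1621, 0.1621, 0.1621, 0.0185]  mean=-0.8963  Neff=6.2138  idx=[0, 0, 1, 2, 3, 4, 5]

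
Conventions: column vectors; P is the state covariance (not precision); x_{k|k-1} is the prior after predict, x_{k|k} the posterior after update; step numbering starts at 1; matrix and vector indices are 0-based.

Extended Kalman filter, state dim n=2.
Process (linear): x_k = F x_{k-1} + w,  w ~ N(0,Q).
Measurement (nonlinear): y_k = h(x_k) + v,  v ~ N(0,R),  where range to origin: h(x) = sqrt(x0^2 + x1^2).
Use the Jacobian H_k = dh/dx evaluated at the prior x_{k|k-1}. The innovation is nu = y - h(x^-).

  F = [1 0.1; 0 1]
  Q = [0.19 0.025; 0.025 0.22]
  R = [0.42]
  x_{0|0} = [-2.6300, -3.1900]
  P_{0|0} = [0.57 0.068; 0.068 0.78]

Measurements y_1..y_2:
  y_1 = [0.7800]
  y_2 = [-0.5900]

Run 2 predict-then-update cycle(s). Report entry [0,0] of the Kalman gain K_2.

step 1: x^-=[-2.9490, -3.1900]  P^-=[0.7814 0.1710; 0.1710 1.0000]  H_jac=[-0.6788 -0.7343]  S=[1.4897]  K=[-0.4403; -0.5708]  nu=[-3.5643]  x^+=[-1.3795, -1.1554]  P^+=[0.4925 -0.2035; -0.2035 0.5146]
step 2: x^-=[-1.4950, -1.1554]  P^-=[0.6470 -0.1270; -0.1270 0.7346]  H_jac=[-0.7912 -0.6115]  S=[0.9768]  K=[-0.4446; -0.3570]  nu=[-2.4795]  x^+=[-0.3928, -0.2703]  P^+=[0.4539 -0.2820; -0.2820 0.6101]

K[0,0] = -0.4446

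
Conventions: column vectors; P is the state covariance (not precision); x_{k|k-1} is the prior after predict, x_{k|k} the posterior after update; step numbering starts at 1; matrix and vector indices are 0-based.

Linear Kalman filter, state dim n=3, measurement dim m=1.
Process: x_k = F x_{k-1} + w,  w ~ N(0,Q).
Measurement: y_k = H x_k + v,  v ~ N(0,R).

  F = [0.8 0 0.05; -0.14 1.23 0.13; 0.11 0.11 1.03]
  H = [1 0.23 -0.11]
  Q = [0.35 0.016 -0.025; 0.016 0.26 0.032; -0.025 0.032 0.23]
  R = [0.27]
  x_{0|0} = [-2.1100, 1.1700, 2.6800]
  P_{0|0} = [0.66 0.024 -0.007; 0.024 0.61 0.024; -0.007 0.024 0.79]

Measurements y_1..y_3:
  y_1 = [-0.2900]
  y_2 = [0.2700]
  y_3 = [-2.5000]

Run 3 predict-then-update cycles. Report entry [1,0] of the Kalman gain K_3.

step 1: x^-=[-1.5540, 2.0829, 2.6570]  P^-=[0.7738 -0.0284 0.0702; -0.0284 1.2088 0.2447; 0.0702 0.2447 1.0879]  S=[1.0800]  K=[0.7033; 0.2062; 0.0063]  nu=[1.0772]  x^+=[-0.7964, 2.3051, 2.6638]  P^+=[0.2396 -0.1850 0.0654; -0.1850 1.1629 0.2433; 0.0654 0.2433 1.0879]
step 2: x^-=[-0.5040, 3.2930, 2.9097]  P^-=[0.5113 -0.1645 0.0914; -0.1645 2.1815 0.6123; 0.0914 0.6123 1.4666]  S=[0.7877]  K=[0.5883; 0.3426; 0.0901]  nu=[0.3366]  x^+=[-0.3059, 3.4083, 2.9400]  P^+=[0.2387 -0.3233 0.0497; -0.3233 2.0891 0.5880; 0.0497 0.5880 1.4602]
step 3: x^-=[-0.0977, 4.6173, 3.3694]  P^-=[0.5104 -0.2784 0.0872; -0.2784 3.7475 1.2146; 0.0872 1.2146 1.9439]  S=[0.7934]  K=[0.5505; 0.5671; 0.1925]  nu=[-3.0936]  x^+=[-1.8006, 2.8630, 2.7739]  P^+=[0.2700 -0.5261 0.0031; -0.5261 3.4924 1.1280; 0.0031 1.1280 1.9145]

K[1,0] = 0.5671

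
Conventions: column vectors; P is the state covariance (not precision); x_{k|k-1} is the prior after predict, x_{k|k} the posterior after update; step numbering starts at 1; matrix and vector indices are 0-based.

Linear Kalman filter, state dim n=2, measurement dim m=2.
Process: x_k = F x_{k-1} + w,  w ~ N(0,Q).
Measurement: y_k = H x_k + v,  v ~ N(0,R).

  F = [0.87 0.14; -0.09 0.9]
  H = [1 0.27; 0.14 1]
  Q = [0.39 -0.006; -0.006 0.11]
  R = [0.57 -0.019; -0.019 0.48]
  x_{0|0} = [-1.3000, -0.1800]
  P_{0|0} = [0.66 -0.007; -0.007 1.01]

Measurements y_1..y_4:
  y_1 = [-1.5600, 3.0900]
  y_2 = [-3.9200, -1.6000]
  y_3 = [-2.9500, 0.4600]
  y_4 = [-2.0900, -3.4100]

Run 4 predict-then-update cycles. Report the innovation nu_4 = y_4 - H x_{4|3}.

step 1: x^-=[-1.1562, -0.0450]  P^-=[0.9076 0.0642; 0.0642 0.9346]  S=[1.5804 0.4270; 0.4270 1.4503]  K=[0.5971 -0.0439; 0.0266 0.6427]  nu=[-0.3916, 3.2969]  x^+=[-1.5349, 2.0636]  P^+=[0.3637 -0.0834; -0.0834 0.3197]
step 2: x^-=[-1.0465, 1.9954]  P^-=[0.6513 -0.0584; -0.0584 0.3854]  S=[1.2178 0.1156; 0.1156 0.8618]  K=[0.5249 -0.0324; -0.0041 0.4383]  nu=[-3.4123, -3.4489]  x^+=[-2.7258, 0.4980]  P^+=[0.3187 -0.0702; -0.0702 0.2203]
step 3: x^-=[-2.3018, 0.6935]  P^-=[0.6185 -0.0572; -0.0572 0.3024]  S=[1.1796 0.0898; 0.0898 0.7785]  K=[0.5128 -0.0215; -0.0082 0.3791]  nu=[-0.8355, 0.0887]  x^+=[-2.7321, 0.7340]  P^+=[0.3099 -0.0634; -0.0634 0.1910]
step 4: x^-=[-2.2742, 0.9065]  P^-=[0.6128 -0.0551; -0.0551 0.2775]  S=[1.1733 0.0846; 0.0846 0.7541]  K=[0.5108 -0.0165; -0.0089 0.3588]  nu=[-0.0605, -3.9981]  x^+=[-2.2390, -0.5273]  P^+=[0.3079 -0.0607; -0.0607 0.1809]

innov = [-0.0605, -3.9981]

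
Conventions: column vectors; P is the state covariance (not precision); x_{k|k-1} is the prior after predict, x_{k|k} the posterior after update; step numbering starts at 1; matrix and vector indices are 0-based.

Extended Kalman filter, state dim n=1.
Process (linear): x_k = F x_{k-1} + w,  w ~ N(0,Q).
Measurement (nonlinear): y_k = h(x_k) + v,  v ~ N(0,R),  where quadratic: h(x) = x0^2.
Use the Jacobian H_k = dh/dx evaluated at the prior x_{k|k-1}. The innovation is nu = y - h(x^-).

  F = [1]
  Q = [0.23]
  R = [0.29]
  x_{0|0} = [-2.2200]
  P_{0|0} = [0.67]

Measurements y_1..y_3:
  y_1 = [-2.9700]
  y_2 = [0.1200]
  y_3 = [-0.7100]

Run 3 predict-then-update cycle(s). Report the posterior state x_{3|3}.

x_post = [0.0782]

step 1: x^-=[-2.2200]  P^-=[0.9000]  H_jac=[-4.4400]  S=[18.0322]  K=[-0.2216]  nu=[-7.8984]  x^+=[-0.4697]  P^+=[0.0145]
step 2: x^-=[-0.4697]  P^-=[0.2445]  H_jac=[-0.9394]  S=[0.5057]  K=[-0.4541]  nu=[-0.1006]  x^+=[-0.4240]  P^+=[0.1402]
step 3: x^-=[-0.4240]  P^-=[0.3702]  H_jac=[-0.8480]  S=[0.5562]  K=[-0.5644]  nu=[-0.8898]  x^+=[0.0782]  P^+=[0.1930]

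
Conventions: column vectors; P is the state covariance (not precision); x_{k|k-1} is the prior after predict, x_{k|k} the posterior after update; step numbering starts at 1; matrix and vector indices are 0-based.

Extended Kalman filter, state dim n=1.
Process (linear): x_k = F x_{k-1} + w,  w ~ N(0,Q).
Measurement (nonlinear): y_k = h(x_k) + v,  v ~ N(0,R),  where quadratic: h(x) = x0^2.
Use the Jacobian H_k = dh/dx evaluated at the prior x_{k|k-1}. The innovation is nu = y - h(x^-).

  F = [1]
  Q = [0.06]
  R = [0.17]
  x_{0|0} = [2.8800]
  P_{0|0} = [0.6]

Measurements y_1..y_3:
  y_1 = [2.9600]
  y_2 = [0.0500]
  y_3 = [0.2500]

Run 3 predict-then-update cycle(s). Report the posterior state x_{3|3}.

x_post = [0.8244]

step 1: x^-=[2.8800]  P^-=[0.6600]  H_jac=[5.7600]  S=[22.0672]  K=[0.1723]  nu=[-5.3344]  x^+=[1.9610]  P^+=[0.0051]
step 2: x^-=[1.9610]  P^-=[0.0651]  H_jac=[3.9220]  S=[1.1712]  K=[0.2180]  nu=[-3.7956]  x^+=[1.1337]  P^+=[0.0094]
step 3: x^-=[1.1337]  P^-=[0.0694]  H_jac=[2.2675]  S=[0.5271]  K=[0.2988]  nu=[-1.0354]  x^+=[0.8244]  P^+=[0.0224]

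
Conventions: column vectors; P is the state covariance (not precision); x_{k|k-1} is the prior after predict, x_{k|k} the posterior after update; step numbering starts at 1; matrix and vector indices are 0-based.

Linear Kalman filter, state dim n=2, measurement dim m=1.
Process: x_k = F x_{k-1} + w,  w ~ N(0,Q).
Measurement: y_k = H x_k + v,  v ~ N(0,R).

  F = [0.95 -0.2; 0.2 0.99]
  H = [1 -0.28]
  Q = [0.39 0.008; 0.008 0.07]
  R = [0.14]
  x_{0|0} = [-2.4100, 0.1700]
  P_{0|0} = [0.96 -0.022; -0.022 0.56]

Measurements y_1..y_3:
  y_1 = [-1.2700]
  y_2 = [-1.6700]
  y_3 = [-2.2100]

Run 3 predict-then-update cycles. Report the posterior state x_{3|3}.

x_post = [-2.1880, -0.6274]

step 1: x^-=[-2.3235, -0.3137]  P^-=[1.2872 0.0597; 0.0597 0.6485]  S=[1.4446]  K=[0.8795; -0.0844]  nu=[0.9657]  x^+=[-1.4742, -0.3952]  P^+=[0.1699 0.1669; 0.1669 0.6383]
step 2: x^-=[-1.3215, -0.6861]  P^-=[0.5054 0.0642; 0.0642 0.7684]  S=[0.6697]  K=[0.7278; -0.2254]  nu=[-0.5406]  x^+=[-1.7150, -0.5642]  P^+=[0.1506 0.1741; 0.1741 0.7344]
step 3: x^-=[-1.5164, -0.9016]  P^-=[0.4892 0.0480; 0.0480 0.8648]  S=[0.6701]  K=[0.7099; -0.2898]  nu=[-0.9461]  x^+=[-2.1880, -0.6274]  P^+=[0.1514 0.1858; 0.1858 0.8085]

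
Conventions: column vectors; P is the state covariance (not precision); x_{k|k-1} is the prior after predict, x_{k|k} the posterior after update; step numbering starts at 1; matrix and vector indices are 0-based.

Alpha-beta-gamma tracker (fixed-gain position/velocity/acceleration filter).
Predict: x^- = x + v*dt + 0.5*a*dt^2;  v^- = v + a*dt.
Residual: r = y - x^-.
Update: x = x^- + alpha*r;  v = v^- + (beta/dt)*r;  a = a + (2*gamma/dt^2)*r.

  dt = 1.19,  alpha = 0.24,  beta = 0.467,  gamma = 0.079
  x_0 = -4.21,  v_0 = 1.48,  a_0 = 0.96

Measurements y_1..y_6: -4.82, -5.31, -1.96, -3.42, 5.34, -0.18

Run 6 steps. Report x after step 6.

step 1: x_pred=-1.7691  r=-3.0509  x^+=-2.5013  v^+=1.4251  a^+=0.6196
step 2: x_pred=-0.3667  r=-4.9433  x^+=-1.5531  v^+=0.2225  a^+=0.0681
step 3: x_pred=-1.2402  r=-0.7198  x^+=-1.4129  v^+=0.0210  a^+=-0.0123
step 4: x_pred=-1.3966  r=-2.0234  x^+=-1.8822  v^+=-0.7877  a^+=-0.2380
step 5: x_pred=-2.9881  r=8.3281  x^+=-0.9893  v^+=2.1973  a^+=0.6912
step 6: x_pred=2.1149  r=-2.2949  x^+=1.5641  v^+=2.1192  a^+=0.4351

x_post = 1.5641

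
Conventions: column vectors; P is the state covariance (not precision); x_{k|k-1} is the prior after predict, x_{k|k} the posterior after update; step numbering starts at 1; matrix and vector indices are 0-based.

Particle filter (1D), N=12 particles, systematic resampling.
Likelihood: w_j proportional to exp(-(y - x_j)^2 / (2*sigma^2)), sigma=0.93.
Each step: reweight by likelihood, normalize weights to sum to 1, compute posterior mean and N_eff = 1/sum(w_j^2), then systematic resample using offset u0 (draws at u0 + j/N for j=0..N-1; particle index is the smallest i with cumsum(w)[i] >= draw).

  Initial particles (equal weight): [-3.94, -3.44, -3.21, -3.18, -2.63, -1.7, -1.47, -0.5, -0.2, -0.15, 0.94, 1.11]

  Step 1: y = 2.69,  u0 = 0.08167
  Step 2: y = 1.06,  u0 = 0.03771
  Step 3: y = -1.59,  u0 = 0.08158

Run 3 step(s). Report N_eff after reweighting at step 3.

step 1: w=[0.0000, 0.0000, 0.0000, 0.0000, 0.0000, 0.0000, 0.0001, 0.0065, 0.0187, 0.0221, 0.3990, 0.5535]  mean=0.9789  Neff=2.1441  idx=[10, 10, 10, 10, 10, 11, 11, 11, 11, 11, 11, 11]
step 2: w=[0.0830, 0.0830, 0.0830, 0.0830, 0.0830, 0.0836, 0.0836, 0.0836, 0.0836, 0.0836, 0.0836, 0.0836]  mean=1.0395  Neff=11.9999  idx=[0, 1, 2, 3, 4, 5, 6, 7, 8, 9, 10, 11]
step 3: w=[0.1089, 0.1089, 0.1089, 0.1089, 0.1089, 0.0651, 0.0651, 0.0651, 0.0651, 0.0651, 0.0651, 0.0651]  mean=1.0175  Neff=11.2467  idx=[0, 1, 2, 3, 3, 4, 5, 6, 8, 9, 10, 11]

N_eff = 11.2467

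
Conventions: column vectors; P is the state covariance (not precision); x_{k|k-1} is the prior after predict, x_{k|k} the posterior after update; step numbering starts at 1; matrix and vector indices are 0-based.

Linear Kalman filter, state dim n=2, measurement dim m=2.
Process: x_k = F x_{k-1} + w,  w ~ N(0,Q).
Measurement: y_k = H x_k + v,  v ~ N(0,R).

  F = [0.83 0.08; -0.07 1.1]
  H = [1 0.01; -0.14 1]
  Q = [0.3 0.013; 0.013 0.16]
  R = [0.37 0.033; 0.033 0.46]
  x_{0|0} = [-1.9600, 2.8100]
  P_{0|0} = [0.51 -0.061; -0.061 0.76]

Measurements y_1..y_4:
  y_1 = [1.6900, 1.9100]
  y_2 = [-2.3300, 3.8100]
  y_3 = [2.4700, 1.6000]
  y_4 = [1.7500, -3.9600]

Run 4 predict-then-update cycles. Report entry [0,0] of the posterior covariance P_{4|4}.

P_post[0,0] = 0.2011

step 1: x^-=[-1.4020, 3.2282]  P^-=[0.6481 -0.0051; -0.0051 1.0915]  S=[1.0181 -0.0519; -0.0519 1.5656]  K=[0.6345 -0.0402; 0.0414 0.6990]  nu=[3.0597, -1.5145]  x^+=[0.6002, 2.2961]  P^+=[0.2331 0.0351; 0.0351 0.3278]
step 2: x^-=[0.6818, 2.4837]  P^-=[0.4673 0.0601; 0.0601 0.5524]  S=[0.8386 0.0332; 0.0332 1.0047]  K=[0.5589 -0.0237; 0.0570 0.5395]  nu=[-3.0367, 1.4217]  x^+=[-1.0492, 3.0778]  P^+=[0.2057 0.0363; 0.0363 0.2552]
step 3: x^-=[-0.6246, 3.4590]  P^-=[0.4481 0.0565; 0.0565 0.4642]  S=[0.8193 0.0313; 0.0313 0.9171]  K=[0.5486 -0.0256; 0.0557 0.4956]  nu=[3.0600, -1.9465]  x^+=[1.1040, 2.6647]  P^+=[0.2018 0.0346; 0.0346 0.2346]
step 4: x^-=[1.1295, 2.8539]  P^-=[0.4451 0.0533; 0.0533 0.4396]  S=[0.8162 0.0283; 0.0283 0.8934]  K=[0.5469 -0.0274; 0.0540 0.4820]  nu=[0.5920, -6.6558]  x^+=[1.6357, -0.3221]  P^+=[0.2011 0.0336; 0.0336 0.2282]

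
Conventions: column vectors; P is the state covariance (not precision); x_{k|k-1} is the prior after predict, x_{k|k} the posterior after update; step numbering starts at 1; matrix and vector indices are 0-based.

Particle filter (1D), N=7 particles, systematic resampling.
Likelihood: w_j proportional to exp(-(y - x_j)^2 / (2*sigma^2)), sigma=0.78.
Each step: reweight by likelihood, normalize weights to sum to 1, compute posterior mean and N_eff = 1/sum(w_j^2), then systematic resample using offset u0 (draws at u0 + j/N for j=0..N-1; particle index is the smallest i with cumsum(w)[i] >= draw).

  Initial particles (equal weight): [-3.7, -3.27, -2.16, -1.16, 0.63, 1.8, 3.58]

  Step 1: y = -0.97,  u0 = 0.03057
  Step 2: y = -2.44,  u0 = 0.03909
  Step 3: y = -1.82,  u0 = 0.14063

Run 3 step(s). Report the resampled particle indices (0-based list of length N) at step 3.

resampled_idx = [0, 1, 2, 3, 4, 5, 6]

step 1: w=[0.0015, 0.0091, 0.2196, 0.6827, 0.0858, 0.0013, 0.0000]  mean=-1.2454  Neff=1.9167  idx=[2, 2, 3, 3, 3, 3, 3]
step 2: w=[0.2952, 0.2952, 0.0819, 0.0819, 0.0819, 0.0819, 0.0819]  mean=-1.7504  Neff=4.8110  idx=[0, 0, 1, 1, 2, 3, 5]
step 3: w=[0.1586, 0.1586, 0.1586, 0.1586, 0.1219, 0.1219, 0.1219]  mean=-1.7943  Neff=6.8888  idx=[0, 1, 2, 3, 4, 5, 6]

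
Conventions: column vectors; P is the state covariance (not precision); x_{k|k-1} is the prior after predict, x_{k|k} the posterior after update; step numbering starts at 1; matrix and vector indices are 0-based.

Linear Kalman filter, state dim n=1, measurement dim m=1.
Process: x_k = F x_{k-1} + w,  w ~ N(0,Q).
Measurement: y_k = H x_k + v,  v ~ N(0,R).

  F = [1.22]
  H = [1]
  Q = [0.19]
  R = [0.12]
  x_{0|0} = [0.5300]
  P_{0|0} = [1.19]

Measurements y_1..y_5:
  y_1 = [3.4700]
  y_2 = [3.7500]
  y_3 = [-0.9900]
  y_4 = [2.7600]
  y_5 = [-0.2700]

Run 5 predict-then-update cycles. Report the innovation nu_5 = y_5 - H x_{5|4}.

step 1: x^-=[0.6466]  P^-=[1.9612]  S=[2.0812]  K=[0.9423]  nu=[2.8234]  x^+=[3.3072]  P^+=[0.1131]
step 2: x^-=[4.0348]  P^-=[0.3583]  S=[0.4783]  K=[0.7491]  nu=[-0.2848]  x^+=[3.8214]  P^+=[0.0899]
step 3: x^-=[4.6622]  P^-=[0.3238]  S=[0.4438]  K=[0.7296]  nu=[-5.6522]  x^+=[0.5383]  P^+=[0.0876]
step 4: x^-=[0.6567]  P^-=[0.3203]  S=[0.4403]  K=[0.7275]  nu=[2.1033]  x^+=[2.1868]  P^+=[0.0873]
step 5: x^-=[2.6679]  P^-=[0.3199]  S=[0.4399]  K=[0.7272]  nu=[-2.9379]  x^+=[0.5314]  P^+=[0.0873]

innov = [-2.9379]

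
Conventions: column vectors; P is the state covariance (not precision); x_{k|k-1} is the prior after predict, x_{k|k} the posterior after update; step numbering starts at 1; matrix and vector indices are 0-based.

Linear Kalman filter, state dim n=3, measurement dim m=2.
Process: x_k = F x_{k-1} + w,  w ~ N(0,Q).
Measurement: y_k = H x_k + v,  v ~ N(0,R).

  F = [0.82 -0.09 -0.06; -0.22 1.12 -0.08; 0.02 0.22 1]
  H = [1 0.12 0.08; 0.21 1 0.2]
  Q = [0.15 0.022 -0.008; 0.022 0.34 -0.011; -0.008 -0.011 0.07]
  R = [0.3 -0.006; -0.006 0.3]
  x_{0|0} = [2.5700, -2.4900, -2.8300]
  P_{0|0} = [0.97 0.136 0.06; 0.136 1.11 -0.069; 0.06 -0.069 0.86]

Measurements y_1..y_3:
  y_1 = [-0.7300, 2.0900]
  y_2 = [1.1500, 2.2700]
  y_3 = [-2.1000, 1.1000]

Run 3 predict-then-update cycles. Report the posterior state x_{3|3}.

x_post = [-0.7879, 1.9165, -1.5600]

step 1: x^-=[2.5013, -3.1278, -3.3264]  P^-=[0.7876 -0.1322 0.0149; -0.1322 1.7323 0.0965; 0.0149 0.0965 0.9573]  S=[1.0912 0.2604; 0.2604 2.0897]  K=[0.7258 -0.0731; -0.1241 0.8404; 0.0631 0.1315]  nu=[-2.5899, 5.3578]  x^+=[0.2300, 1.6961, -2.7854]  P^+=[0.2293 -0.0667 -0.0386; -0.0667 0.2939 -0.1353; -0.0386 -0.1353 0.9126]
step 2: x^-=[0.2031, 2.0719, -2.4076]  P^-=[0.3220 -0.0970 -0.0944; -0.0970 0.7814 -0.1515; -0.0944 -0.1515 0.9352]  S=[0.5979 0.0346; 0.0346 1.0237]  K=[0.5102 -0.0644; -0.0672 0.7161; -0.0642 0.0175]  nu=[0.8909, 0.6370]  x^+=[0.6165, 2.4681, -2.4536]  P^+=[0.1644 -0.0421 -0.0741; -0.0421 0.2571 -0.1653; -0.0741 -0.1653 0.9325]
step 3: x^-=[0.4306, 2.8250, -1.8983]  P^-=[0.2777 -0.0548 -0.1175; -0.0548 0.7242 -0.1877; -0.1175 -0.1877 0.9390]  S=[0.5586 0.0531; 0.0531 0.9661]  K=[0.4730 -0.0467; -0.0360 0.7009; -0.1144 -0.0191]  nu=[-2.7178, -1.4357]  x^+=[-0.7879, 1.9165, -1.5600]  P^+=[0.1530 -0.0314 -0.0879; -0.0314 0.2516 -0.1728; -0.0879 -0.1728 0.9311]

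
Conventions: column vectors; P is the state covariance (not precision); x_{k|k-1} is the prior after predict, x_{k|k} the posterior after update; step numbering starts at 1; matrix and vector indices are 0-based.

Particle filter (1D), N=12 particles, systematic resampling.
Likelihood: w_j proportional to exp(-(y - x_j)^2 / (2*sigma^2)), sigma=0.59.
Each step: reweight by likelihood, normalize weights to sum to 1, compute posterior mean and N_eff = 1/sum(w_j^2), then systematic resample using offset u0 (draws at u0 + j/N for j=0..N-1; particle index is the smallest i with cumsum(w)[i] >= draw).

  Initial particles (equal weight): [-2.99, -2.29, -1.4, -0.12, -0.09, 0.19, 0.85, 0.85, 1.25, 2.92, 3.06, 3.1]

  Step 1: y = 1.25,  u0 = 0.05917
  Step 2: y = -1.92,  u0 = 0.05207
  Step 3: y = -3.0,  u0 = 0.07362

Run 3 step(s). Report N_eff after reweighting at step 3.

N_eff = 11.0025

step 1: w=[0.0000, 0.0000, 0.0000, 0.0227, 0.0256, 0.0671, 0.2679, 0.2679, 0.3371, 0.0061, 0.0030, 0.0025]  mean=0.9194  Neff=3.8037  idx=[5, 6, 6, 6, 7, 7, 7, 7, 8, 8, 8, 8]
step 2: w=[0.9347, 0.0092, 0.0092, 0.0092, 0.0092, 0.0092, 0.0092, 0.0092, 0.0003, 0.0003, 0.0003, 0.0003]  mean=0.2336  Neff=1.1438  idx=[0, 0, 0, 0, 0, 0, 0, 0, 0, 0, 0, 4]
step 3: w=[0.0909, 0.0909, 0.0909, 0.0909, 0.0909, 0.0909, 0.0909, 0.0909, 0.0909, 0.0909, 0.0909, 0.0001]  mean=0.1901  Neff=11.0025  idx=[0, 1, 2, 3, 4, 5, 6, 7, 8, 9, 9, 10]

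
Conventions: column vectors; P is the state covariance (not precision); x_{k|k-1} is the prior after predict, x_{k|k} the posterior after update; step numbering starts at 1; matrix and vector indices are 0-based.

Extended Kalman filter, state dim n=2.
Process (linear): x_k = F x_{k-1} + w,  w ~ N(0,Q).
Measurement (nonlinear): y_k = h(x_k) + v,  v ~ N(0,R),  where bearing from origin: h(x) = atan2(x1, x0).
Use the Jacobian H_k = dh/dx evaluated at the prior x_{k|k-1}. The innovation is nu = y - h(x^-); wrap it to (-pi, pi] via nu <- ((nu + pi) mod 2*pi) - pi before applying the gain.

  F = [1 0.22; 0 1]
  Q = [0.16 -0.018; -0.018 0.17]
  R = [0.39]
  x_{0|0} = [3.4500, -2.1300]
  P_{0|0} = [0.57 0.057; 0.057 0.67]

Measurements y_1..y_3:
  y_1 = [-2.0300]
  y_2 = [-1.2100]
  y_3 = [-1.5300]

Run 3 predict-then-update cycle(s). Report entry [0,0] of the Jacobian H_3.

step 1: x^-=[2.9814, -2.1300]  P^-=[0.7875 0.1864; 0.1864 0.8400]  H_jac=[0.1587 0.2221]  S=[0.4644]  K=[0.3582; 0.4654]  nu=[-1.4097]  x^+=[2.4765, -2.7860]  P^+=[0.7279 0.1090; 0.1090 0.7394]
step 2: x^-=[1.8636, -2.7860]  P^-=[0.9717 0.2537; 0.2537 0.9094]  H_jac=[0.2480 0.1659]  S=[0.4956]  K=[0.5710; 0.4313]  nu=[-0.2288]  x^+=[1.7329, -2.8847]  P^+=[0.8101 0.1316; 0.1316 0.8172]
step 3: x^-=[1.0983, -2.8847]  P^-=[1.0675 0.2934; 0.2934 0.9872]  H_jac=[0.3028 0.1153]  S=[0.5215]  K=[0.6847; 0.3886]  nu=[-0.3230]  x^+=[0.8772, -3.0102]  P^+=[0.8231 0.1547; 0.1547 0.9085]

H_jac[0,0] = 0.3028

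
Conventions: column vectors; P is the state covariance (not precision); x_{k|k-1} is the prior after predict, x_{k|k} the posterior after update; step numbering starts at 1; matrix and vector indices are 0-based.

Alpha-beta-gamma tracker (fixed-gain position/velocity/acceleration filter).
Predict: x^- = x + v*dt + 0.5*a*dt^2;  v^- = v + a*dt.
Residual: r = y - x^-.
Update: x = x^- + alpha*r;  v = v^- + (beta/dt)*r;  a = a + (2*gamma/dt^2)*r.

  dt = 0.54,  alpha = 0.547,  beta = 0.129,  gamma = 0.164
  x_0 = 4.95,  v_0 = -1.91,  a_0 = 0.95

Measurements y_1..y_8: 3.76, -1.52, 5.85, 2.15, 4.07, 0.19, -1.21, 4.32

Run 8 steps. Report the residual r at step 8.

step 1: x_pred=4.0571  r=-0.2971  x^+=3.8946  v^+=-1.4680  a^+=0.6158
step 2: x_pred=3.1917  r=-4.7117  x^+=0.6144  v^+=-2.2610  a^+=-4.6840
step 3: x_pred=-1.2895  r=7.1395  x^+=2.6158  v^+=-3.0848  a^+=3.3467
step 4: x_pred=1.4379  r=0.7121  x^+=1.8274  v^+=-1.1075  a^+=4.1476
step 5: x_pred=1.8341  r=2.2359  x^+=3.0571  v^+=1.6663  a^+=6.6626
step 6: x_pred=4.9284  r=-4.7384  x^+=2.3365  v^+=4.1322  a^+=1.3328
step 7: x_pred=4.7622  r=-5.9722  x^+=1.4954  v^+=3.4252  a^+=-5.3849
step 8: x_pred=2.5599  r=1.7601  x^+=3.5227  v^+=0.9378  a^+=-3.4051

resid = 1.7601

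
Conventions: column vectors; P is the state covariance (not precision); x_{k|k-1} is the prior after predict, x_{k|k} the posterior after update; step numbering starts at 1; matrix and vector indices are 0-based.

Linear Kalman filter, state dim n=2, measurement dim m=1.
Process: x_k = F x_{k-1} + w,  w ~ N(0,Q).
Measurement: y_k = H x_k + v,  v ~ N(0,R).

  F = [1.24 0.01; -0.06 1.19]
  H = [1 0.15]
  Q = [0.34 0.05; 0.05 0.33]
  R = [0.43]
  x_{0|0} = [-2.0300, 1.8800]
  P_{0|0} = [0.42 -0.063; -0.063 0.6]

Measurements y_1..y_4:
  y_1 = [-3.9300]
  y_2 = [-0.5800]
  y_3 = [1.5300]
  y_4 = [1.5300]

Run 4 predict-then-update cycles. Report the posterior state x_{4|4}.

step 1: x^-=[-2.4984, 2.3590]  P^-=[0.9843 -0.0670; -0.0670 1.1902]  S=[1.4210]  K=[0.6856; 0.0785]  nu=[-1.7855]  x^+=[-3.7225, 2.2189]  P^+=[0.3163 -0.1435; -0.1435 1.1814]
step 2: x^-=[-4.5938, 2.8639]  P^-=[0.8230 -0.1711; -0.1711 2.0246]  S=[1.2472]  K=[0.6393; 0.1063]  nu=[3.5842]  x^+=[-2.3025, 3.2449]  P^+=[0.3133 -0.2559; -0.2559 2.0105]
step 3: x^-=[-2.8226, 3.9996]  P^-=[0.8155 -0.3268; -0.3268 3.2148]  S=[1.2198]  K=[0.6284; 0.1274]  nu=[3.7527]  x^+=[-0.4645, 4.4778]  P^+=[0.3339 -0.4245; -0.4245 3.1950]
step 4: x^-=[-0.5312, 5.3564]  P^-=[0.8432 -0.5629; -0.5629 4.9162]  S=[1.2149]  K=[0.6245; 0.1437]  nu=[1.2578]  x^+=[0.2543, 5.5371]  P^+=[0.3693 -0.6719; -0.6719 4.8912]

x_post = [0.2543, 5.5371]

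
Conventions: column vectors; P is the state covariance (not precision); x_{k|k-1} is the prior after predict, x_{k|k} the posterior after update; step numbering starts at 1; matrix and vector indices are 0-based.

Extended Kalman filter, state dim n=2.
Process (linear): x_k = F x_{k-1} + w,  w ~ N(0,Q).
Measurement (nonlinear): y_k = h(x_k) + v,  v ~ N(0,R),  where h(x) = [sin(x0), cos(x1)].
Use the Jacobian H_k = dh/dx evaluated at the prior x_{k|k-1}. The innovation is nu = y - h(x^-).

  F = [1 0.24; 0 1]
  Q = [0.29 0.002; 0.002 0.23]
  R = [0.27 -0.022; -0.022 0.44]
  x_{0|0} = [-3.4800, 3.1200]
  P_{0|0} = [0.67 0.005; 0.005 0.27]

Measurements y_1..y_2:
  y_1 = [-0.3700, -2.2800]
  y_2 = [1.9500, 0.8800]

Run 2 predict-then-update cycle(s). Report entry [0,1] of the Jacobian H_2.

H_jac[0,1] = 0.0000

step 1: x^-=[-2.7312, 3.1200]  P^-=[0.9780 0.0718; 0.0718 0.5000]  H_jac=[-0.9170 0.0000; 0.0000 -0.0216]  S=[1.0923 -0.0206; -0.0206 0.4402]  K=[-0.8218 -0.0419; -0.0608 -0.0274]  nu=[0.0290, -1.2802]  x^+=[-2.7013, 3.1533]  P^+=[0.2410 0.0172; 0.0172 0.4957]
step 2: x^-=[-1.9445, 3.1533]  P^-=[0.5678 0.1382; 0.1382 0.7257]  H_jac=[-0.3651 0.0000; 0.0000 0.0117]  S=[0.3457 -0.0226; -0.0226 0.4401]  K=[-0.6015 -0.0272; -0.1452 0.0118]  nu=[2.8810, 1.8799]  x^+=[-3.7285, 2.7571]  P^+=[0.4432 0.1081; 0.1081 0.7183]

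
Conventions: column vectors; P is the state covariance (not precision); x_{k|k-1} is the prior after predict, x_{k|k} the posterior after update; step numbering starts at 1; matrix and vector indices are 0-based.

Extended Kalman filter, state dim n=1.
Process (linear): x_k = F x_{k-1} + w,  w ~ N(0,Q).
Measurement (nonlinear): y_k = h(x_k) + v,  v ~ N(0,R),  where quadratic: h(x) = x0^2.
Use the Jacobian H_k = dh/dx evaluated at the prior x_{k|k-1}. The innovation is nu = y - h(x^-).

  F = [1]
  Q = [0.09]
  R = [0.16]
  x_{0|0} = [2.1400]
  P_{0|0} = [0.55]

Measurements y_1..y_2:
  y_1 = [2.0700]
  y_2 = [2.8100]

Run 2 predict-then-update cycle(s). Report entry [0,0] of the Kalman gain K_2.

K[0,0] = 0.2745

step 1: x^-=[2.1400]  P^-=[0.6400]  H_jac=[4.2800]  S=[11.8838]  K=[0.2305]  nu=[-2.5096]  x^+=[1.5615]  P^+=[0.0086]
step 2: x^-=[1.5615]  P^-=[0.0986]  H_jac=[3.1231]  S=[1.1219]  K=[0.2745]  nu=[0.3716]  x^+=[1.6636]  P^+=[0.0141]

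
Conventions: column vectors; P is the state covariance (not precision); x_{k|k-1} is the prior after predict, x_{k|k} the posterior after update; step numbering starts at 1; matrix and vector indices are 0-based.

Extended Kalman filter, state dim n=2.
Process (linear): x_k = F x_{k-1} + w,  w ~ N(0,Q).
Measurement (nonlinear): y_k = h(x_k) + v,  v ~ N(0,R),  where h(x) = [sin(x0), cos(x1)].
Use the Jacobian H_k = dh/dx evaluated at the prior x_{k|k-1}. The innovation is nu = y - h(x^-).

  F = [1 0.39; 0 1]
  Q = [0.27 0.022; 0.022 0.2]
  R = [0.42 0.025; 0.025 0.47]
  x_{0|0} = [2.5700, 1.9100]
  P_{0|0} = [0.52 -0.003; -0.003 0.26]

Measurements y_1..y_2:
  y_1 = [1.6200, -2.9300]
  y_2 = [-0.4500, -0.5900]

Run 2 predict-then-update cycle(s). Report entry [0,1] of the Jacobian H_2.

step 1: x^-=[3.3149, 1.9100]  P^-=[0.8272 0.1204; 0.1204 0.4600]  H_jac=[-0.9850 0.0000; 0.0000 -0.9430]  S=[1.2226 0.1368; 0.1368 0.8791]  K=[-0.6636 -0.0259; -0.0425 -0.4868]  nu=[1.7924, -2.5973]  x^+=[2.1927, 3.0983]  P^+=[0.2836 0.0305; 0.0305 0.2438]
step 2: x^-=[3.4010, 3.0983]  P^-=[0.6144 0.1476; 0.1476 0.4438]  H_jac=[-0.9665 0.0000; 0.0000 -0.0433]  S=[0.9940 0.0312; 0.0312 0.4708]  K=[-0.5983 0.0260; -0.1425 -0.0314]  nu=[-0.1935, 0.4091]  x^+=[3.5274, 3.1130]  P^+=[0.2593 0.0627; 0.0627 0.4228]

H_jac[0,1] = 0.0000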